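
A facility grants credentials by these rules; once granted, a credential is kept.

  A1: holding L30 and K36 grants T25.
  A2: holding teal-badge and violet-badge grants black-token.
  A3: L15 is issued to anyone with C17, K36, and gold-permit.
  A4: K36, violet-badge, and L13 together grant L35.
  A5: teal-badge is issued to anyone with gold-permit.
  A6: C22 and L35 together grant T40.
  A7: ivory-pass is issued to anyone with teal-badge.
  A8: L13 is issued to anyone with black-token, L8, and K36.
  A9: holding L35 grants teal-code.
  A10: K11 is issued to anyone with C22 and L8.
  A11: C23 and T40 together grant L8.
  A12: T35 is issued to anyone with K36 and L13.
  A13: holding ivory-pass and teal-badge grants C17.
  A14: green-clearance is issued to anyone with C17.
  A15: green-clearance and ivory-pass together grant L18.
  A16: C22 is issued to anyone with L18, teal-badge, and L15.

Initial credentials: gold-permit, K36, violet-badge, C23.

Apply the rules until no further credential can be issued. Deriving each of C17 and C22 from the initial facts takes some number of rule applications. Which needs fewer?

C17

C17: Holding gold-permit grants teal-badge (A5). Holding teal-badge grants ivory-pass (A7). Holding ivory-pass and teal-badge grants C17 (A13). [3 rule applications]
C22: Holding gold-permit grants teal-badge (A5). Holding teal-badge grants ivory-pass (A7). Holding ivory-pass and teal-badge grants C17 (A13). Holding C17, K36, and gold-permit grants L15 (A3). Holding C17 grants green-clearance (A14). Holding green-clearance and ivory-pass grants L18 (A15). Holding L18, teal-badge, and L15 grants C22 (A16). [7 rule applications]
C17 needs fewer.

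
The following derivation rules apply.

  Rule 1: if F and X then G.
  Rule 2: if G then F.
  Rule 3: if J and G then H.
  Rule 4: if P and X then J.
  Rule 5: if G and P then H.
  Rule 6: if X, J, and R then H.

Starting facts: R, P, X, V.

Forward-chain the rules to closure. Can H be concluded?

P and X hold, so J follows (Rule 4).
From X, J, and R, Rule 6 gives H.

Yes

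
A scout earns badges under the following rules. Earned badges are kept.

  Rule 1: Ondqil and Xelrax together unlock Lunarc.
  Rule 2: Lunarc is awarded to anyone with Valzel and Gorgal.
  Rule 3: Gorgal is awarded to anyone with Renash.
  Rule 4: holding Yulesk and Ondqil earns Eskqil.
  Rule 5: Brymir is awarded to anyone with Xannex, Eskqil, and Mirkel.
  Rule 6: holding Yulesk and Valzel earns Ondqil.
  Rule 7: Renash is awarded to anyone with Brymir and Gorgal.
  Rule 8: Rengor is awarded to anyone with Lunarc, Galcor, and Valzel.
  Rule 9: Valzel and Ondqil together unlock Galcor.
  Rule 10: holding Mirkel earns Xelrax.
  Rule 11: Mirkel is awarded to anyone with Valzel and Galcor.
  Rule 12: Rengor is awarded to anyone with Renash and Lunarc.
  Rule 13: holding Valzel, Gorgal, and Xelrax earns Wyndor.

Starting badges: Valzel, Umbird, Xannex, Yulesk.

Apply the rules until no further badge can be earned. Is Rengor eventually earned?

Yes

With Yulesk and Valzel, Ondqil is earned (Rule 6).
With Valzel and Ondqil, Galcor is earned (Rule 9).
With Valzel and Galcor, Mirkel is earned (Rule 11).
With Mirkel, Xelrax is earned (Rule 10).
With Ondqil and Xelrax, Lunarc is earned (Rule 1).
With Lunarc, Galcor, and Valzel, Rengor is earned (Rule 8).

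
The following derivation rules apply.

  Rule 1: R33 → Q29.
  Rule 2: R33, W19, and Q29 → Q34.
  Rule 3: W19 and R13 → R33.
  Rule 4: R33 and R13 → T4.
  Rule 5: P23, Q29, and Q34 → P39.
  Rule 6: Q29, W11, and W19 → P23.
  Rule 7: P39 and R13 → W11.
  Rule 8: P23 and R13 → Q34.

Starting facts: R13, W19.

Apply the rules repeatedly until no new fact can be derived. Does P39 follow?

P39 would need P23, Q29, and Q34 (Rule 5), but P23 is never established.

No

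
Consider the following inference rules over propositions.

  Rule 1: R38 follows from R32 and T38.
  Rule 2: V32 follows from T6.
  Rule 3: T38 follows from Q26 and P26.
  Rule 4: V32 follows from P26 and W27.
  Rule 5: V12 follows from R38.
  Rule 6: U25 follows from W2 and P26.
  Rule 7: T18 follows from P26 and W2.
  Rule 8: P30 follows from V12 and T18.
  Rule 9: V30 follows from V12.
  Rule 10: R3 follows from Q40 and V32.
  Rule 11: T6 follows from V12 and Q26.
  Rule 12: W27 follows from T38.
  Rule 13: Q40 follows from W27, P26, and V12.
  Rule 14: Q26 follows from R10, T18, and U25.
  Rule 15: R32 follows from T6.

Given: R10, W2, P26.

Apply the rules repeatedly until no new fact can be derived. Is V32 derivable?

Yes

P26 and W2 hold, so T18 follows (Rule 7).
From W2 and P26, Rule 6 gives U25.
R10, T18, and U25 hold, so Q26 follows (Rule 14).
From Q26 and P26, Rule 3 gives T38.
T38 holds, so W27 follows (Rule 12).
P26 and W27 hold, so V32 follows (Rule 4).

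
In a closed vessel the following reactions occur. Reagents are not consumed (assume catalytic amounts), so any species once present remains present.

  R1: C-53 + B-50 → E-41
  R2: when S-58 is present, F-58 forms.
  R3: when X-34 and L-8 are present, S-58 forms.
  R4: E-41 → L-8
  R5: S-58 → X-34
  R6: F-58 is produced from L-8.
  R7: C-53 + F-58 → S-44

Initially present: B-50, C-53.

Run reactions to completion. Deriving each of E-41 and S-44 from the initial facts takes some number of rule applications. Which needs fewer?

E-41: C-53 and B-50 present → E-41 forms (R1). [1 rule application]
S-44: C-53 and B-50 present → E-41 forms (R1). E-41 present → L-8 forms (R4). L-8 present → F-58 forms (R6). C-53 and F-58 present → S-44 forms (R7). [4 rule applications]
E-41 needs fewer.

E-41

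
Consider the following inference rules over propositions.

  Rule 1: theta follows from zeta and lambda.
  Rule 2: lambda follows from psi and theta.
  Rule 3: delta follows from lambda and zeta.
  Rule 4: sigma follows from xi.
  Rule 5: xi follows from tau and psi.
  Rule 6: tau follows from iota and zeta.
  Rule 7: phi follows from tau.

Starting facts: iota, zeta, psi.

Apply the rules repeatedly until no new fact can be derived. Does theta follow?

No

theta would need zeta and lambda (Rule 1), but lambda is never established.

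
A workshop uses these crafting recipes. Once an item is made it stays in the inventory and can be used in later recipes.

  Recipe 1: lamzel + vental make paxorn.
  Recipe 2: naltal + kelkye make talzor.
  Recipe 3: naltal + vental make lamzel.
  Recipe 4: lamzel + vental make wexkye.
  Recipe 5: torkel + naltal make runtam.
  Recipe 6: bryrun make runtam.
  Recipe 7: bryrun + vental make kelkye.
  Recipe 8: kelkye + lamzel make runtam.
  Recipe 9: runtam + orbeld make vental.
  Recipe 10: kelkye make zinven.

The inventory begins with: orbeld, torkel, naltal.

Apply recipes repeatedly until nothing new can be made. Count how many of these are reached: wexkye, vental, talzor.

torkel + naltal → runtam (Recipe 5).
runtam + orbeld → vental (Recipe 9).
naltal + vental → lamzel (Recipe 3).
Using Recipe 4, lamzel and vental make wexkye.
wexkye: reached.
vental: reached.
talzor would need naltal and kelkye (Recipe 2), but kelkye is never obtained.
Reached: wexkye and vental — 2 of the 3.

2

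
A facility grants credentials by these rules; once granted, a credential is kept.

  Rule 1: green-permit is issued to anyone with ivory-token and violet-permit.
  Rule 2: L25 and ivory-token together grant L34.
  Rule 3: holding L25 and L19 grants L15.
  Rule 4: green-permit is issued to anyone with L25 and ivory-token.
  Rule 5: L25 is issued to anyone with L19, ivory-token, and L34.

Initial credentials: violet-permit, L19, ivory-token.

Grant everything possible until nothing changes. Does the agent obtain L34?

L34 would need L25 and ivory-token (Rule 2), but L25 is never granted.

No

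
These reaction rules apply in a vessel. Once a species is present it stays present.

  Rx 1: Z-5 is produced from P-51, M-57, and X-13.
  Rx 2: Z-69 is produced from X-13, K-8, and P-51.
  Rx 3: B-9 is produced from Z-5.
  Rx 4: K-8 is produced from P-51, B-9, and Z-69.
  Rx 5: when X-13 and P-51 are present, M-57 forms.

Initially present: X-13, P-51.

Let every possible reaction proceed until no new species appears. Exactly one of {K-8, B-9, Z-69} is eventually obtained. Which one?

X-13 and P-51 present → M-57 forms (Rx 5).
P-51, M-57, and X-13 present → Z-5 forms (Rx 1).
Z-5 present → B-9 forms (Rx 3).
K-8 would need P-51, B-9, and Z-69 (Rx 4), but Z-69 never forms. Z-69 would need X-13, K-8, and P-51 (Rx 2), but K-8 never forms.

B-9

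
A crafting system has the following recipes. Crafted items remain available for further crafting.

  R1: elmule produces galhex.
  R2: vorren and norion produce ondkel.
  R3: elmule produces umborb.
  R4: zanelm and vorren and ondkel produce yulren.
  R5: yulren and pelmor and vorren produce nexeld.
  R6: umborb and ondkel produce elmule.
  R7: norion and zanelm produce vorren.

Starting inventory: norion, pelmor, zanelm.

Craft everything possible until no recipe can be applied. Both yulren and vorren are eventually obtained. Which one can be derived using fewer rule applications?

vorren

vorren: Using R7, norion and zanelm make vorren. [1 rule application]
yulren: Using R7, norion and zanelm make vorren. vorren and norion → ondkel (R2). Using R4, zanelm, vorren, and ondkel make yulren. [3 rule applications]
vorren needs fewer.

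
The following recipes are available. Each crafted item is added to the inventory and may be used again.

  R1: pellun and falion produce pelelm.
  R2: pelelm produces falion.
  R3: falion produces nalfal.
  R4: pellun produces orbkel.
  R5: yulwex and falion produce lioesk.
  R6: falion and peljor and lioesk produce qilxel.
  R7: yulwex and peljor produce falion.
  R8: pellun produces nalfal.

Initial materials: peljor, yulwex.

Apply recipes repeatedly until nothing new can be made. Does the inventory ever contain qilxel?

Yes

yulwex and peljor → falion (R7).
yulwex and falion → lioesk (R5).
falion and peljor and lioesk → qilxel (R6).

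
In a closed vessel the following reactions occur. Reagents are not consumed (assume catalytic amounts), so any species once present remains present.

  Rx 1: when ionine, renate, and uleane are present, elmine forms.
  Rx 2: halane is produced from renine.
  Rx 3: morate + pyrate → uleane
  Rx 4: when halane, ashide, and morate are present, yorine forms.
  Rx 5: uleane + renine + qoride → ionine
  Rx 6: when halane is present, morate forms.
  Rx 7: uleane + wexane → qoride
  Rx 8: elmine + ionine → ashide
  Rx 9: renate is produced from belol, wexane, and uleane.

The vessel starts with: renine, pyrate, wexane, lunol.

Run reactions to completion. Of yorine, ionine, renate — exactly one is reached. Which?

renine present → halane forms (Rx 2).
halane present → morate forms (Rx 6).
morate and pyrate present → uleane forms (Rx 3).
uleane and wexane present → qoride forms (Rx 7).
uleane, renine, and qoride present → ionine forms (Rx 5).
yorine would need halane, ashide, and morate (Rx 4), but ashide never forms. renate would need belol, wexane, and uleane (Rx 9), but belol never forms.

ionine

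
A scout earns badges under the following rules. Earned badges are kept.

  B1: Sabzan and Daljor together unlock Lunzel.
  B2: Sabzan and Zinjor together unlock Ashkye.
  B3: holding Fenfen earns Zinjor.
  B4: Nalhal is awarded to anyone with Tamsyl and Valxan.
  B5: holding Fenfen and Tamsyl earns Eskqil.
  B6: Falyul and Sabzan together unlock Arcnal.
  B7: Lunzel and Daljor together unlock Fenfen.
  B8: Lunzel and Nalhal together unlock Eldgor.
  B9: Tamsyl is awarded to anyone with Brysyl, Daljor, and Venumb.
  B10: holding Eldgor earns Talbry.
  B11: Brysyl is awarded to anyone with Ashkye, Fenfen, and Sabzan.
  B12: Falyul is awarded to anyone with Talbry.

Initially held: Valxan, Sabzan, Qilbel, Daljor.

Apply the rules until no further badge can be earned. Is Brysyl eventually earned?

With Sabzan and Daljor, Lunzel is earned (B1).
With Lunzel and Daljor, Fenfen is earned (B7).
With Fenfen, Zinjor is earned (B3).
With Sabzan and Zinjor, Ashkye is earned (B2).
With Ashkye, Fenfen, and Sabzan, Brysyl is earned (B11).

Yes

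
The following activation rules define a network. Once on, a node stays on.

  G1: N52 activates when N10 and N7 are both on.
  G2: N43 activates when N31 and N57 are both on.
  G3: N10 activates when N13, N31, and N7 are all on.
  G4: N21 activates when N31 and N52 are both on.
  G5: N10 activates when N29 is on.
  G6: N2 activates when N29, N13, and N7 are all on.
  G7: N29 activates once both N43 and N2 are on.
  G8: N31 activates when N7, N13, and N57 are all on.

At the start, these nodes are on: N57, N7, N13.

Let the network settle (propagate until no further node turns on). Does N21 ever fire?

N7, N13, and N57 are on, so N31 activates (G8).
G3: N13, N31, and N7 on → N10 on.
N10 and N7 are on, so N52 activates (G1).
N31 and N52 are on, so N21 activates (G4).

Yes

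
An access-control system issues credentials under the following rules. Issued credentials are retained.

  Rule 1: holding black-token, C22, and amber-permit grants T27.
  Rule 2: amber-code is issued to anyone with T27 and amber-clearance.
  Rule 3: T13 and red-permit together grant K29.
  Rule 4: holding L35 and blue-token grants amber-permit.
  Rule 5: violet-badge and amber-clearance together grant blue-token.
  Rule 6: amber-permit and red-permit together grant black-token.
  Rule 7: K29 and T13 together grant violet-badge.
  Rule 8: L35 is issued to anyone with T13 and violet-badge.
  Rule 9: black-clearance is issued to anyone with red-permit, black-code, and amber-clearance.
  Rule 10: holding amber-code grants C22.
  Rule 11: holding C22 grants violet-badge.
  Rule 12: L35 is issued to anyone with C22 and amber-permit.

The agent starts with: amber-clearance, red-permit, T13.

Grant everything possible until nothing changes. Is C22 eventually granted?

No

C22 would need amber-code (Rule 10), but amber-code is never granted.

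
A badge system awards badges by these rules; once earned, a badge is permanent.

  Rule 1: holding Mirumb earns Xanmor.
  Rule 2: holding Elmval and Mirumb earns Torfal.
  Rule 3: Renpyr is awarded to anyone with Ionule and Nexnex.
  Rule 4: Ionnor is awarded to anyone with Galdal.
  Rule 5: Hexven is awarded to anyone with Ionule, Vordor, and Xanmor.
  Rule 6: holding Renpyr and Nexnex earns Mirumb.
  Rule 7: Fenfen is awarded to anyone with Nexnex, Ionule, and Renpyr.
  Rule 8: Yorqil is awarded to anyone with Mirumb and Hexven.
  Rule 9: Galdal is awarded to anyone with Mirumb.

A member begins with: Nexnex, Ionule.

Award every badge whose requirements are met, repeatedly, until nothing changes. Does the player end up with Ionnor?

Yes

With Ionule and Nexnex, Renpyr is earned (Rule 3).
With Renpyr and Nexnex, Mirumb is earned (Rule 6).
With Mirumb, Galdal is earned (Rule 9).
With Galdal, Ionnor is earned (Rule 4).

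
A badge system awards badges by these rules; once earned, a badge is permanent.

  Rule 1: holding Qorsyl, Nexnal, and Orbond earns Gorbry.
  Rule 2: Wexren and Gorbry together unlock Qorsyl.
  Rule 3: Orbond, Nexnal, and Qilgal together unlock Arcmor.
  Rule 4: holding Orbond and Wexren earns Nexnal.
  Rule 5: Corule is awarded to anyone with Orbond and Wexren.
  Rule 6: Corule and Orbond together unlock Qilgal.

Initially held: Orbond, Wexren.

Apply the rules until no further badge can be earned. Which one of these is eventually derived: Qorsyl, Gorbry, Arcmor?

With Orbond and Wexren, Nexnal is earned (Rule 4).
With Orbond and Wexren, Corule is earned (Rule 5).
With Corule and Orbond, Qilgal is earned (Rule 6).
With Orbond, Nexnal, and Qilgal, Arcmor is earned (Rule 3).
Qorsyl would need Wexren and Gorbry (Rule 2), but Gorbry is never earned. Gorbry would need Qorsyl, Nexnal, and Orbond (Rule 1), but Qorsyl is never earned.

Arcmor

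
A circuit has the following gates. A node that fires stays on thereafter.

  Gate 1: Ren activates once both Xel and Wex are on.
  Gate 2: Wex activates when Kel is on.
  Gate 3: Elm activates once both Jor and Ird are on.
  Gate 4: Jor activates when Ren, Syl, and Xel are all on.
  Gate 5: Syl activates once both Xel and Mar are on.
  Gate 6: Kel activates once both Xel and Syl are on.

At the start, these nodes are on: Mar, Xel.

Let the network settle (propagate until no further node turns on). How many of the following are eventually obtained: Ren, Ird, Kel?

2

Xel and Mar are on, so Syl activates (Gate 5).
Xel and Syl are on, so Kel activates (Gate 6).
Kel is on, so Wex activates (Gate 2).
Xel and Wex are on, so Ren activates (Gate 1).
Ren: reached.
No rule produces Ird, and it is not given.
Kel: reached.
Reached: Ren and Kel — 2 of the 3.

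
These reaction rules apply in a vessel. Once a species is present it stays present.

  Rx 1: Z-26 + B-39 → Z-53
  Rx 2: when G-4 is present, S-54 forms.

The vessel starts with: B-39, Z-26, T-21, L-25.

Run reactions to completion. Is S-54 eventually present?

No

S-54 would need G-4 (Rx 2), but G-4 never forms.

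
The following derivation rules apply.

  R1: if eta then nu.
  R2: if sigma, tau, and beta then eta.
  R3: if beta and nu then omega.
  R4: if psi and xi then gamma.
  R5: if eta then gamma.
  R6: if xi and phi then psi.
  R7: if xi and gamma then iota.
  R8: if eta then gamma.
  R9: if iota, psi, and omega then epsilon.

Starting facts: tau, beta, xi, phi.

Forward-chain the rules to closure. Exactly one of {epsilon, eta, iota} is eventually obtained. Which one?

From xi and phi, R6 gives psi.
From psi and xi, R4 gives gamma.
From xi and gamma, R7 gives iota.
epsilon would need iota, psi, and omega (R9), but omega is never established. eta would need sigma, tau, and beta (R2), but sigma is never established.

iota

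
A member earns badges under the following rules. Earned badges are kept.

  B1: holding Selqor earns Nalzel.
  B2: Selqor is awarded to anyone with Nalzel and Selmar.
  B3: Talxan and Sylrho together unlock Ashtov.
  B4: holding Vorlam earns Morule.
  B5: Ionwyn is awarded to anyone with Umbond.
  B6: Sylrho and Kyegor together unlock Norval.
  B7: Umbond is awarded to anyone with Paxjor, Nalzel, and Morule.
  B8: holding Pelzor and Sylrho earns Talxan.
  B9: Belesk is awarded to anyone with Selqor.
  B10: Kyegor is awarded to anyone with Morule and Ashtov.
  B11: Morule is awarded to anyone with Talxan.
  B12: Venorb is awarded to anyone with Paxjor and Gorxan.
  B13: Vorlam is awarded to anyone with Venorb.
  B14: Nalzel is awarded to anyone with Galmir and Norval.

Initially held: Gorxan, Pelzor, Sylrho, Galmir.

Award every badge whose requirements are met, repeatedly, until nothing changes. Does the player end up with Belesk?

Belesk would need Selqor (B9), but Selqor is never earned.

No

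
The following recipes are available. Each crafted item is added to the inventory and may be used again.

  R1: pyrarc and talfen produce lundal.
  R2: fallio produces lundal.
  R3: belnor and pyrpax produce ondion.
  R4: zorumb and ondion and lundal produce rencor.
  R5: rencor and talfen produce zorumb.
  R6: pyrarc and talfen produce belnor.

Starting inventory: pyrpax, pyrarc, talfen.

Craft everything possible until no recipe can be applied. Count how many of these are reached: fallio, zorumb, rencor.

No rule produces fallio, and it is not given.
zorumb would need rencor and talfen (R5), but rencor is never obtained.
rencor would need zorumb, ondion, and lundal (R4), but zorumb is never obtained.
None of the 3 are reached.

0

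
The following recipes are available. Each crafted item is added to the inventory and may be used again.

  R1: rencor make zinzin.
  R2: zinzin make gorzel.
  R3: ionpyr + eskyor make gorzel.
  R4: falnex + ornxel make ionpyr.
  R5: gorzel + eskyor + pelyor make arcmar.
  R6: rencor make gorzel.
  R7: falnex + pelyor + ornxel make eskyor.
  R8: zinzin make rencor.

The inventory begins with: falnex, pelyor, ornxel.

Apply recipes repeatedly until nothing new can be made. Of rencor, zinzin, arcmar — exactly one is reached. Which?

falnex + pelyor + ornxel → eskyor (R7).
falnex + ornxel → ionpyr (R4).
ionpyr + eskyor → gorzel (R3).
Using R5, gorzel, eskyor, and pelyor make arcmar.
zinzin would need rencor (R1), but rencor is never obtained. rencor would need zinzin (R8), but zinzin is never obtained.

arcmar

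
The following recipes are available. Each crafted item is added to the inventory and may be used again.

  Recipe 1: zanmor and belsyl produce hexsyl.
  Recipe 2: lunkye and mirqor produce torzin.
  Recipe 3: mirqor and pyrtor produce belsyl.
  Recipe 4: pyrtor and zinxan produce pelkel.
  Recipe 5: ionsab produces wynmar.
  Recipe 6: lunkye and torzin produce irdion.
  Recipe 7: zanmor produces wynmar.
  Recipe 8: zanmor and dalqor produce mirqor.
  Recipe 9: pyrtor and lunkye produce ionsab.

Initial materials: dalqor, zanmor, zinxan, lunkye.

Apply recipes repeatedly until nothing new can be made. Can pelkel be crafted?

No

pelkel would need pyrtor and zinxan (Recipe 4), but pyrtor is never obtained.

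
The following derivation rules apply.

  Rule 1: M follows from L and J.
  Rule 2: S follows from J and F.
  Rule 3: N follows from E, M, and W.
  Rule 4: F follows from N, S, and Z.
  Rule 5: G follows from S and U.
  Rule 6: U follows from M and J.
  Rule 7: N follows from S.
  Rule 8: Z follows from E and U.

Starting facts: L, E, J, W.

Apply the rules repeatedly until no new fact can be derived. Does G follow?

G would need S and U (Rule 5), but S is never established.

No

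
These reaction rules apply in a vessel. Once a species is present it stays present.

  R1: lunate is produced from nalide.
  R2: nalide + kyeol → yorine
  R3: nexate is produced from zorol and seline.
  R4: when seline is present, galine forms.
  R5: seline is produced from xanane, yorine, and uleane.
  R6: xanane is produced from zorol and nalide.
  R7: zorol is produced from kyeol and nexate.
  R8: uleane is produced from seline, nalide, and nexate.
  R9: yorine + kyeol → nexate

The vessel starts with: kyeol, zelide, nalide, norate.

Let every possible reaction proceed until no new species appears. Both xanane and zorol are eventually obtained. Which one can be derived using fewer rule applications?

zorol: nalide and kyeol present → yorine forms (R2). yorine and kyeol present → nexate forms (R9). kyeol and nexate present → zorol forms (R7). [3 rule applications]
xanane: nalide and kyeol present → yorine forms (R2). yorine and kyeol present → nexate forms (R9). kyeol and nexate present → zorol forms (R7). zorol and nalide present → xanane forms (R6). [4 rule applications]
zorol needs fewer.

zorol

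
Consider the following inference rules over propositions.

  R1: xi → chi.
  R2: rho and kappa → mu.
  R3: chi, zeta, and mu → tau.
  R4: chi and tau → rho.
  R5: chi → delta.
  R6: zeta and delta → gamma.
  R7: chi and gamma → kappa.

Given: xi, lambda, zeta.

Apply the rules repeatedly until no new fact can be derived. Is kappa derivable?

Yes

From xi, R1 gives chi.
From chi, R5 gives delta.
zeta and delta hold, so gamma follows (R6).
From chi and gamma, R7 gives kappa.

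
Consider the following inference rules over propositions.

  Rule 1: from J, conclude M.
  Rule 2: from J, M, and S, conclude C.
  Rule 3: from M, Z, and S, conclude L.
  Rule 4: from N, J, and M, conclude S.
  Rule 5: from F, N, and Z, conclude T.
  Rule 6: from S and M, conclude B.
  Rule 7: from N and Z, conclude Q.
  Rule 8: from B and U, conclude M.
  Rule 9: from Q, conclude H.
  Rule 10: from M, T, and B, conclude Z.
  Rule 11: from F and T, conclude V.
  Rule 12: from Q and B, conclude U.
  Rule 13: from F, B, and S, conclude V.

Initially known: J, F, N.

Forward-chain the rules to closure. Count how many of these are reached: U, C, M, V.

3

From J, Rule 1 gives M.
From N, J, and M, Rule 4 gives S.
From J, M, and S, Rule 2 gives C.
From S and M, Rule 6 gives B.
F, B, and S hold, so V follows (Rule 13).
U would need Q and B (Rule 12), but Q is never established.
C: reached.
M: reached.
V: reached.
Reached: C, M, and V — 3 of the 4.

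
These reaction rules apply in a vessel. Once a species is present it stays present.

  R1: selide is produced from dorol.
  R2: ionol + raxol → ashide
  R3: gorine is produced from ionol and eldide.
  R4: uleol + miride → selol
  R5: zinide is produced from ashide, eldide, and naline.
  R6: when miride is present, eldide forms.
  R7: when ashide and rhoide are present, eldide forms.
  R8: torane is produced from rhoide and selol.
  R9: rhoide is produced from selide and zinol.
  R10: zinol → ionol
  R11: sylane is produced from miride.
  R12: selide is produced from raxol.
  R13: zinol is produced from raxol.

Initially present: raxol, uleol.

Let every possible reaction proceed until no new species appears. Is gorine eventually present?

Yes

raxol present → zinol forms (R13).
raxol present → selide forms (R12).
selide and zinol present → rhoide forms (R9).
zinol present → ionol forms (R10).
ionol and raxol present → ashide forms (R2).
ashide and rhoide present → eldide forms (R7).
ionol and eldide present → gorine forms (R3).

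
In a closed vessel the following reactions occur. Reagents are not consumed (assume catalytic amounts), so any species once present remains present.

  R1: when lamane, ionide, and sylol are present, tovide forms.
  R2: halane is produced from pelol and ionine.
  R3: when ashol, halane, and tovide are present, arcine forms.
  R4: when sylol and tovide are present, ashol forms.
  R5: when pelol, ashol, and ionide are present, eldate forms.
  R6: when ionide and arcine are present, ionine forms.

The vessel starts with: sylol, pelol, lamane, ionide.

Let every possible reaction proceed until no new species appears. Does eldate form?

lamane, ionide, and sylol present → tovide forms (R1).
sylol and tovide present → ashol forms (R4).
pelol, ashol, and ionide present → eldate forms (R5).

Yes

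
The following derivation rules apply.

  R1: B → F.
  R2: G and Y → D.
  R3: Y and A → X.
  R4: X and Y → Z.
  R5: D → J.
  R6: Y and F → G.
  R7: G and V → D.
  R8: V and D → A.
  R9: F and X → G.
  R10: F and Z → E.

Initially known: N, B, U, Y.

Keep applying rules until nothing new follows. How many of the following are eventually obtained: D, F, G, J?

4

B holds, so F follows (R1).
From Y and F, R6 gives G.
From G and Y, R2 gives D.
From D, R5 gives J.
D: reached.
F: reached.
G: reached.
J: reached.
All 4 are reached.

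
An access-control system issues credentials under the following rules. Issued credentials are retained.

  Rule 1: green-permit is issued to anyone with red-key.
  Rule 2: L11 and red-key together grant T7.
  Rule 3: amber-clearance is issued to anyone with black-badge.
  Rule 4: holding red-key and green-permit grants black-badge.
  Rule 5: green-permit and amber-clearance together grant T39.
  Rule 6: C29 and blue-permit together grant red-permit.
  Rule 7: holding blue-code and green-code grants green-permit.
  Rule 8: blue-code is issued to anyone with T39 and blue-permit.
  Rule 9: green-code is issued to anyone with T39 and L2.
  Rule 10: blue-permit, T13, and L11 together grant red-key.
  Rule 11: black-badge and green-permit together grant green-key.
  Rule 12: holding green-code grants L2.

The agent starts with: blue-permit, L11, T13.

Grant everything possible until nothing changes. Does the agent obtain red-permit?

No

red-permit would need C29 and blue-permit (Rule 6), but C29 is never granted.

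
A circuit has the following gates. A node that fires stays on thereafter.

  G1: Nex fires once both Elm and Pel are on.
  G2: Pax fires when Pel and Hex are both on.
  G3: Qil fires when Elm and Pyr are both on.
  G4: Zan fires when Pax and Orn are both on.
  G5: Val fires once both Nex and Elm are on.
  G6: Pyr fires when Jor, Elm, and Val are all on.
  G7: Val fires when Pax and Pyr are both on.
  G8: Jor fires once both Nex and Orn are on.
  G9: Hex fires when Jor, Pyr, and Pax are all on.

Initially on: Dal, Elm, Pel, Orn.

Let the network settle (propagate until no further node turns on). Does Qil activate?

Elm and Pel are on, so Nex fires (G1).
G8: Nex and Orn on → Jor on.
Nex and Elm are on, so Val fires (G5).
G6: Jor, Elm, and Val on → Pyr on.
Elm and Pyr are on, so Qil fires (G3).

Yes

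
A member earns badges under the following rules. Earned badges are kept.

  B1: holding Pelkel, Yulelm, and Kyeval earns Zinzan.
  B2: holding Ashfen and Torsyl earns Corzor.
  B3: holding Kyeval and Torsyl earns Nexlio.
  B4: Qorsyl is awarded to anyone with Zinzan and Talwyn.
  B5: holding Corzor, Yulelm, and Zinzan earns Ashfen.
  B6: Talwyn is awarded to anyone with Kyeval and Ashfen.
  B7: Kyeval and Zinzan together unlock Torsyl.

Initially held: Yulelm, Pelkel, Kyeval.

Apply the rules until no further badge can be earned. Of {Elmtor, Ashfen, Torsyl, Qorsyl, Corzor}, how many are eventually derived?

1

With Pelkel, Yulelm, and Kyeval, Zinzan is earned (B1).
With Kyeval and Zinzan, Torsyl is earned (B7).
No rule produces Elmtor, and it is not given.
Ashfen would need Corzor, Yulelm, and Zinzan (B5), but Corzor is never earned.
Torsyl: reached.
Qorsyl would need Zinzan and Talwyn (B4), but Talwyn is never earned.
Corzor would need Ashfen and Torsyl (B2), but Ashfen is never earned.
Reached: Torsyl — 1 of the 5.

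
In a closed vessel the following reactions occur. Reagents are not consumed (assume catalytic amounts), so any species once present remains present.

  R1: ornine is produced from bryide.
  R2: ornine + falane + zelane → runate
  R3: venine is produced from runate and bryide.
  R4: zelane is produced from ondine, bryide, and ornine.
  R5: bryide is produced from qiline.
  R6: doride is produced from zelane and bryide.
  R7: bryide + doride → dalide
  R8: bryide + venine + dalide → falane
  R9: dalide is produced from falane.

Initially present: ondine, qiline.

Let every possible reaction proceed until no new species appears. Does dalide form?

Yes

qiline present → bryide forms (R5).
bryide present → ornine forms (R1).
ondine, bryide, and ornine present → zelane forms (R4).
zelane and bryide present → doride forms (R6).
bryide and doride present → dalide forms (R7).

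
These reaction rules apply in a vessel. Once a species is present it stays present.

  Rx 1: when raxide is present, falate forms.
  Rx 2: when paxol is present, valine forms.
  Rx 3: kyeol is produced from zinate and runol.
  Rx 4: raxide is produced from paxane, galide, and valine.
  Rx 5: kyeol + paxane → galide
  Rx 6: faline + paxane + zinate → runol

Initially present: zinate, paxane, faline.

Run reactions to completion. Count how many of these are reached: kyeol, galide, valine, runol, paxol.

faline, paxane, and zinate present → runol forms (Rx 6).
zinate and runol present → kyeol forms (Rx 3).
kyeol and paxane present → galide forms (Rx 5).
kyeol: reached.
galide: reached.
valine would need paxol (Rx 2), but paxol never forms.
runol: reached.
No rule produces paxol, and it is not given.
Reached: kyeol, galide, and runol — 3 of the 5.

3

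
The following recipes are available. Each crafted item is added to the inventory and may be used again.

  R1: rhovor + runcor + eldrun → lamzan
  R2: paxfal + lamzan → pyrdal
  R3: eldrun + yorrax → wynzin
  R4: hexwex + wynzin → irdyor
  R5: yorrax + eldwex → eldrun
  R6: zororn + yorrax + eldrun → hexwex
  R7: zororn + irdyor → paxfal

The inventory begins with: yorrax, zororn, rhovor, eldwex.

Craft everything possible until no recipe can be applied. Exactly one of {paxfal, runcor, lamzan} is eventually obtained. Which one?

paxfal

yorrax + eldwex → eldrun (R5).
zororn + yorrax + eldrun → hexwex (R6).
Using R3, eldrun and yorrax make wynzin.
Using R4, hexwex and wynzin make irdyor.
Using R7, zororn and irdyor make paxfal.
lamzan would need rhovor, runcor, and eldrun (R1), but runcor is never obtained. No rule produces runcor, and it is not given.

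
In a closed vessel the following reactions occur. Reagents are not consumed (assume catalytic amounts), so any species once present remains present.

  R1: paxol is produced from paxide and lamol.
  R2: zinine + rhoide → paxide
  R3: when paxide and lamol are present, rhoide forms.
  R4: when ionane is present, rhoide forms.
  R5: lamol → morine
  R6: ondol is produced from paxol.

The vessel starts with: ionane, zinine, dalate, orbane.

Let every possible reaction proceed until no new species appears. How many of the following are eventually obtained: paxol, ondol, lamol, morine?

paxol would need paxide and lamol (R1), but lamol never forms.
ondol would need paxol (R6), but paxol never forms.
No rule produces lamol, and it is not given.
morine would need lamol (R5), but lamol never forms.
None of the 4 are reached.

0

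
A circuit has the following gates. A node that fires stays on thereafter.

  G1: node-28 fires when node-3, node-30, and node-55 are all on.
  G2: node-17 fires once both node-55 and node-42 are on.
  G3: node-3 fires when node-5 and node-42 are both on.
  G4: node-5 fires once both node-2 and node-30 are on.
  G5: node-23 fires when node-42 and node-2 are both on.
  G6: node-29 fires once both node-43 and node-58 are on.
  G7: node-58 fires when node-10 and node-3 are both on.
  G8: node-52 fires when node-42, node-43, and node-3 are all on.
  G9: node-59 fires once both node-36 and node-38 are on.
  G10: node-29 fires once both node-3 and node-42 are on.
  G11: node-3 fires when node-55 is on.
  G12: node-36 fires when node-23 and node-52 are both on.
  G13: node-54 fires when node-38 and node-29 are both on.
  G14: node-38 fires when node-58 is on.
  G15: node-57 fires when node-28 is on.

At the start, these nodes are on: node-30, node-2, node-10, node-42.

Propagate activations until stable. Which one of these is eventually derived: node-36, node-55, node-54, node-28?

node-54

node-2 and node-30 are on, so node-5 fires (G4).
G3: node-5 and node-42 on → node-3 on.
G7: node-10 and node-3 on → node-58 on.
node-3 and node-42 are on, so node-29 fires (G10).
node-58 is on, so node-38 fires (G14).
node-38 and node-29 are on, so node-54 fires (G13).
No rule produces node-55, and it is not given. node-28 would need node-3, node-30, and node-55 (G1), but node-55 never turns on. node-36 would need node-23 and node-52 (G12), but node-52 never turns on.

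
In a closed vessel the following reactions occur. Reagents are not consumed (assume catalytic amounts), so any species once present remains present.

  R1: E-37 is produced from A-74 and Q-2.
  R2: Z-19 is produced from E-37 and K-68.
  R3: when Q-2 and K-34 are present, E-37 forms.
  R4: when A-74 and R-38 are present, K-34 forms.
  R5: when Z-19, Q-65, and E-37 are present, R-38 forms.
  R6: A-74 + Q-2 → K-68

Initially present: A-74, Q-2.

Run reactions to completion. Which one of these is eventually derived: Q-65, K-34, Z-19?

A-74 and Q-2 present → K-68 forms (R6).
A-74 and Q-2 present → E-37 forms (R1).
E-37 and K-68 present → Z-19 forms (R2).
K-34 would need A-74 and R-38 (R4), but R-38 never forms. No rule produces Q-65, and it is not given.

Z-19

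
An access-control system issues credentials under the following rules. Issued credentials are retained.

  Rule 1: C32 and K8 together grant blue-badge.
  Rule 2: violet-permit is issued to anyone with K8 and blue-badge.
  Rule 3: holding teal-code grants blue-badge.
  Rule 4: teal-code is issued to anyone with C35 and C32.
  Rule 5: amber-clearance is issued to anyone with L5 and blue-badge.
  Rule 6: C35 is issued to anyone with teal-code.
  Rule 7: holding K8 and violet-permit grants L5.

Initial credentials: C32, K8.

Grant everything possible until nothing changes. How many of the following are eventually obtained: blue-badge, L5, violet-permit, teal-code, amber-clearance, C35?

4

Holding C32 and K8 grants blue-badge (Rule 1).
Holding K8 and blue-badge grants violet-permit (Rule 2).
Holding K8 and violet-permit grants L5 (Rule 7).
Holding L5 and blue-badge grants amber-clearance (Rule 5).
blue-badge: reached.
L5: reached.
violet-permit: reached.
teal-code would need C35 and C32 (Rule 4), but C35 is never granted.
amber-clearance: reached.
C35 would need teal-code (Rule 6), but teal-code is never granted.
Reached: blue-badge, L5, violet-permit, and amber-clearance — 4 of the 6.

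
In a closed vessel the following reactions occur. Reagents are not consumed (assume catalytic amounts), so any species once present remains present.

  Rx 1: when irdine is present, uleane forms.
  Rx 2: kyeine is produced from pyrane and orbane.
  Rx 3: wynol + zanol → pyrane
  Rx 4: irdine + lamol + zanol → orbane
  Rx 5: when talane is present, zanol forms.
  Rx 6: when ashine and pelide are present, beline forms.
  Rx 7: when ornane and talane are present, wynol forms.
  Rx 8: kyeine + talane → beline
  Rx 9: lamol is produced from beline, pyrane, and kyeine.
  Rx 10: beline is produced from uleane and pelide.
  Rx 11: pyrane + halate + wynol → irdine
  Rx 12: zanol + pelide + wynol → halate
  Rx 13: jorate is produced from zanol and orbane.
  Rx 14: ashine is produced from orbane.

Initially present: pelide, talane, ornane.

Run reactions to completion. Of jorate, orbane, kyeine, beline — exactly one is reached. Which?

beline

ornane and talane present → wynol forms (Rx 7).
talane present → zanol forms (Rx 5).
zanol, pelide, and wynol present → halate forms (Rx 12).
wynol and zanol present → pyrane forms (Rx 3).
pyrane, halate, and wynol present → irdine forms (Rx 11).
irdine present → uleane forms (Rx 1).
uleane and pelide present → beline forms (Rx 10).
orbane would need irdine, lamol, and zanol (Rx 4), but lamol never forms. jorate would need zanol and orbane (Rx 13), but orbane never forms. kyeine would need pyrane and orbane (Rx 2), but orbane never forms.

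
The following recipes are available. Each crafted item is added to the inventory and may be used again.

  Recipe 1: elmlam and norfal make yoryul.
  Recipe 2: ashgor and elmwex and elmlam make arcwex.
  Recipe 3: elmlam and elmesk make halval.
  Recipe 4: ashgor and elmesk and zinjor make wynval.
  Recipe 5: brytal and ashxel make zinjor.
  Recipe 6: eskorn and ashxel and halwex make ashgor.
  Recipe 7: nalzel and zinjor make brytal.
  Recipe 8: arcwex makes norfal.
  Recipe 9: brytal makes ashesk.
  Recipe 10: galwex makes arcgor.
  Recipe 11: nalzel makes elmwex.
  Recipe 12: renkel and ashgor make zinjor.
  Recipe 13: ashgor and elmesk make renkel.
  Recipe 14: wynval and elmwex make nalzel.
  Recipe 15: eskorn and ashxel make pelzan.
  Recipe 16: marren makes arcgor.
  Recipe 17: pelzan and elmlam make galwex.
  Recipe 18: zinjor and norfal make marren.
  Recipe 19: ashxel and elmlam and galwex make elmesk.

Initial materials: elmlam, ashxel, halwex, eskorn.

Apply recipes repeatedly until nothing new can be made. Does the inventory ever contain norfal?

No

norfal would need arcwex (Recipe 8), but arcwex is never obtained.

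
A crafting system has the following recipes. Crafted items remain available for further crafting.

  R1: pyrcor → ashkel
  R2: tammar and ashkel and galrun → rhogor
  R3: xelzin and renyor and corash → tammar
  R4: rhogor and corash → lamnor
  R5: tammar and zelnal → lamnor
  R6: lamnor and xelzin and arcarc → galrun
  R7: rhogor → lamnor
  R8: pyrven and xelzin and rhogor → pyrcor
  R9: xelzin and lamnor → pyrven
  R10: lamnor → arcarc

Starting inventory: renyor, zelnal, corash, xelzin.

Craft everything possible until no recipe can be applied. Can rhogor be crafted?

rhogor would need tammar, ashkel, and galrun (R2), but ashkel is never obtained.

No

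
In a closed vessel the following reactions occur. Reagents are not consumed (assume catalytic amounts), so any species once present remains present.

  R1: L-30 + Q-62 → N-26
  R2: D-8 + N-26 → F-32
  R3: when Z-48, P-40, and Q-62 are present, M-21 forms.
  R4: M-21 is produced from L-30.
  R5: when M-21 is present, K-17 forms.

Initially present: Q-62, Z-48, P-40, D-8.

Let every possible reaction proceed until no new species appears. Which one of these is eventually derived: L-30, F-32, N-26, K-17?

Z-48, P-40, and Q-62 present → M-21 forms (R3).
M-21 present → K-17 forms (R5).
No rule produces L-30, and it is not given. N-26 would need L-30 and Q-62 (R1), but L-30 never forms. F-32 would need D-8 and N-26 (R2), but N-26 never forms.

K-17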